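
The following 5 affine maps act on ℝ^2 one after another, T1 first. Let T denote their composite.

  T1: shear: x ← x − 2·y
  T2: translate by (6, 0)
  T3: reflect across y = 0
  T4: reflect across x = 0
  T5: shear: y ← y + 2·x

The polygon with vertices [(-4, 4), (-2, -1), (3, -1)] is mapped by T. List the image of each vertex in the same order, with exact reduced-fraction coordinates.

image vertices: (6, 8), (-6, -11), (-11, -21)

T1 shear: x ← x − 2·y: (-4, 4) → (-12, 4); (-2, -1) → (0, -1); (3, -1) → (5, -1)
T2 translate by (6, 0): (-12, 4) → (-6, 4); (0, -1) → (6, -1); (5, -1) → (11, -1)
T3 reflect across y = 0: (-6, 4) → (-6, -4); (6, -1) → (6, 1); (11, -1) → (11, 1)
T4 reflect across x = 0: (-6, -4) → (6, -4); (6, 1) → (-6, 1); (11, 1) → (-11, 1)
T5 shear: y ← y + 2·x: (6, -4) → (6, 8); (-6, 1) → (-6, -11); (-11, 1) → (-11, -21)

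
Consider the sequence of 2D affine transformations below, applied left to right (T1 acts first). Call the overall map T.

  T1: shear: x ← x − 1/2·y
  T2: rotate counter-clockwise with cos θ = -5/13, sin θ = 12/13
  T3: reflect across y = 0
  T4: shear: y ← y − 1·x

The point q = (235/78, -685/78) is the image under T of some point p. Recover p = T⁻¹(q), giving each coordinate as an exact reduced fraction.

p = (5/3, -5)

T1 = [1 -1/2 0; 0 1 0; 0 0 1]
T2·T1 = [-5/13 -19/26 0; 12/13 -11/13 0; 0 0 1]
T3·…·T1 = [-5/13 -19/26 0; -12/13 11/13 0; 0 0 1]
T4·…·T1 = [-5/13 -19/26 0; -7/13 41/26 0; 0 0 1]
det M = -1; M⁻¹ = [-41/26 -19/26 0; -7/13 5/13 0; 0 0 1]
M⁻¹ · (235/78, -685/78)ᵀ = (5/3, -5)ᵀ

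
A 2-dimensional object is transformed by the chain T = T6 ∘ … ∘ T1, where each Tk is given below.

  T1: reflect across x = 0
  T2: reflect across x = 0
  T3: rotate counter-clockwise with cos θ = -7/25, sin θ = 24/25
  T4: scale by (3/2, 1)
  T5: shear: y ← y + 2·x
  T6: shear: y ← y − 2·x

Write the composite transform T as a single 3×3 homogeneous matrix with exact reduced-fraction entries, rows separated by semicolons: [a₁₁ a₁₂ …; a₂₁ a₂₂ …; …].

T1 = [-1 0 0; 0 1 0; 0 0 1]
T2·T1 = [1 0 0; 0 1 0; 0 0 1]
T3·…·T1 = [-7/25 -24/25 0; 24/25 -7/25 0; 0 0 1]
T4·…·T1 = [-21/50 -36/25 0; 24/25 -7/25 0; 0 0 1]
T5·…·T1 = [-21/50 -36/25 0; 3/25 -79/25 0; 0 0 1]
T6·…·T1 = [-21/50 -36/25 0; 24/25 -7/25 0; 0 0 1]

T = [-21/50 -36/25 0; 24/25 -7/25 0; 0 0 1]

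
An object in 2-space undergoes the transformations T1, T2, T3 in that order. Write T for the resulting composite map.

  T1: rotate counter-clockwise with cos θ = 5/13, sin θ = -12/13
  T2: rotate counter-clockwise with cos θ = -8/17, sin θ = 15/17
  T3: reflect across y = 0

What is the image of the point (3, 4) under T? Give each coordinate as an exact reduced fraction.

T(p) = (-264/221, -1073/221)

T1 rotate counter-clockwise with cos θ = 5/13, sin θ = -12/13: (3, 4) → (63/13, -16/13)
T2 rotate counter-clockwise with cos θ = -8/17, sin θ = 15/17: (63/13, -16/13) → (-264/221, 1073/221)
T3 reflect across y = 0: (-264/221, 1073/221) → (-264/221, -1073/221)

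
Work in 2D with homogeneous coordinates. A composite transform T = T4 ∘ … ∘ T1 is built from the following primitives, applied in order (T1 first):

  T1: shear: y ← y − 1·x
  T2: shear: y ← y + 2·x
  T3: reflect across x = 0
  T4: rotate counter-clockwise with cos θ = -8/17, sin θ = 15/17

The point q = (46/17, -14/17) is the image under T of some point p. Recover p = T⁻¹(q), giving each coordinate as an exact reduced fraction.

p = (2, -4)

T1 = [1 0 0; -1 1 0; 0 0 1]
T2·T1 = [1 0 0; 1 1 0; 0 0 1]
T3·…·T1 = [-1 0 0; 1 1 0; 0 0 1]
T4·…·T1 = [-7/17 -15/17 0; -23/17 -8/17 0; 0 0 1]
det M = -1; M⁻¹ = [8/17 -15/17 0; -23/17 7/17 0; 0 0 1]
M⁻¹ · (46/17, -14/17)ᵀ = (2, -4)ᵀ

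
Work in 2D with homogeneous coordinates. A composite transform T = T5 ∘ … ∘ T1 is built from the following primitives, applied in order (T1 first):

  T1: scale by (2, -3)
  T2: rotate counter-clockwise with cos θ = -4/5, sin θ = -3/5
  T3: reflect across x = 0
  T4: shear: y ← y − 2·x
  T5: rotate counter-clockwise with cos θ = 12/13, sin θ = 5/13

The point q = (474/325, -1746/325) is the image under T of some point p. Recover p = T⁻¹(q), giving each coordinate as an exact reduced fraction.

T1 = [2 0 0; 0 -3 0; 0 0 1]
T2·T1 = [-8/5 -9/5 0; -6/5 12/5 0; 0 0 1]
T3·…·T1 = [8/5 9/5 0; -6/5 12/5 0; 0 0 1]
T4·…·T1 = [8/5 9/5 0; -22/5 -6/5 0; 0 0 1]
T5·…·T1 = [206/65 138/65 0; -224/65 -27/65 0; 0 0 1]
det M = 6; M⁻¹ = [-9/130 -23/65 0; 112/195 103/195 0; 0 0 1]
M⁻¹ · (474/325, -1746/325)ᵀ = (9/5, -2)ᵀ

p = (9/5, -2)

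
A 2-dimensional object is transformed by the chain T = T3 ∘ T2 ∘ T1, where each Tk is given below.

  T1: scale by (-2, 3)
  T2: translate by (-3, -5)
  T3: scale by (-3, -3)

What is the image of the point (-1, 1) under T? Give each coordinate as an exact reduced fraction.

T1 scale by (-2, 3): (-1, 1) → (2, 3)
T2 translate by (-3, -5): (2, 3) → (-1, -2)
T3 scale by (-3, -3): (-1, -2) → (3, 6)

T(p) = (3, 6)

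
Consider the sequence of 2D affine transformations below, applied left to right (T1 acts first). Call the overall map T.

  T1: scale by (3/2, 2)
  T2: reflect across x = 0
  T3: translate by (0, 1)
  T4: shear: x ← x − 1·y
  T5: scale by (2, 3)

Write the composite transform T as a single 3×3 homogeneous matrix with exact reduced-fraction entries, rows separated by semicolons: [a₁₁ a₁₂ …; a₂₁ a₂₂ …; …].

T1 = [3/2 0 0; 0 2 0; 0 0 1]
T2·T1 = [-3/2 0 0; 0 2 0; 0 0 1]
T3·…·T1 = [-3/2 0 0; 0 2 1; 0 0 1]
T4·…·T1 = [-3/2 -2 -1; 0 2 1; 0 0 1]
T5·…·T1 = [-3 -4 -2; 0 6 3; 0 0 1]

T = [-3 -4 -2; 0 6 3; 0 0 1]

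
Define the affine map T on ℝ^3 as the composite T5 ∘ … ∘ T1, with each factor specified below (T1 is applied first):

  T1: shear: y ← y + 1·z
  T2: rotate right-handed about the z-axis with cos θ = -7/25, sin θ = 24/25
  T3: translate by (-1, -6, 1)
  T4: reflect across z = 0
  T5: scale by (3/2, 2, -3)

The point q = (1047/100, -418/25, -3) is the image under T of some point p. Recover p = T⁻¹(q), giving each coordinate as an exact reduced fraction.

p = (-9/2, -5, -2)

T1 = [1 0 0 0; 0 1 1 0; 0 0 1 0; 0 0 0 1]
T2·T1 = [-7/25 -24/25 -24/25 0; 24/25 -7/25 -7/25 0; 0 0 1 0; 0 0 0 1]
T3·…·T1 = [-7/25 -24/25 -24/25 -1; 24/25 -7/25 -7/25 -6; 0 0 1 1; 0 0 0 1]
T4·…·T1 = [-7/25 -24/25 -24/25 -1; 24/25 -7/25 -7/25 -6; 0 0 -1 -1; 0 0 0 1]
T5·…·T1 = [-21/50 -36/25 -36/25 -3/2; 48/25 -14/25 -14/25 -12; 0 0 3 3; 0 0 0 1]
det M = 9; M⁻¹ = [-14/75 12/25 0 137/25; -16/25 -7/50 -1/3 -41/25; 0 0 1/3 -1; 0 0 0 1]
M⁻¹ · (1047/100, -418/25, -3)ᵀ = (-9/2, -5, -2)ᵀ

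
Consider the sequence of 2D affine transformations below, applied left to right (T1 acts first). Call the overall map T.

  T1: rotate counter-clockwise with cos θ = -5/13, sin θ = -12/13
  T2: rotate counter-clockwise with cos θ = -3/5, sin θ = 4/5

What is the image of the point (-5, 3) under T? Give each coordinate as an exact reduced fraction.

T(p) = (-363/65, 109/65)

T1 rotate counter-clockwise with cos θ = -5/13, sin θ = -12/13: (-5, 3) → (61/13, 45/13)
T2 rotate counter-clockwise with cos θ = -3/5, sin θ = 4/5: (61/13, 45/13) → (-363/65, 109/65)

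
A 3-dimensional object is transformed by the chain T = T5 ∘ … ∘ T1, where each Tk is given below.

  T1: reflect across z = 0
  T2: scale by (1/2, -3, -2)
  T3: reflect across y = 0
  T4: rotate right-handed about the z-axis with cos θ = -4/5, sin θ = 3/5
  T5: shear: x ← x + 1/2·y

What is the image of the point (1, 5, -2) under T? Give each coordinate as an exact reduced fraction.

T(p) = (-61/4, -117/10, -4)

T1 reflect across z = 0: (1, 5, -2) → (1, 5, 2)
T2 scale by (1/2, -3, -2): (1, 5, 2) → (1/2, -15, -4)
T3 reflect across y = 0: (1/2, -15, -4) → (1/2, 15, -4)
T4 rotate right-handed about the z-axis with cos θ = -4/5, sin θ = 3/5: (1/2, 15, -4) → (-47/5, -117/10, -4)
T5 shear: x ← x + 1/2·y: (-47/5, -117/10, -4) → (-61/4, -117/10, -4)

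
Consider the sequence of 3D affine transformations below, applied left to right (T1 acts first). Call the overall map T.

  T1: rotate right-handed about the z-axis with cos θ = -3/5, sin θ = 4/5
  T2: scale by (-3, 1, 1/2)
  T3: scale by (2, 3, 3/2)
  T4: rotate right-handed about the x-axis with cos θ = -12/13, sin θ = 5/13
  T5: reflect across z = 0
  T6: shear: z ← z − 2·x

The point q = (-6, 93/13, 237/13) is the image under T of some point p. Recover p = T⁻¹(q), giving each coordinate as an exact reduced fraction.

p = (-3, 1, 4)

T1 = [-3/5 -4/5 0 0; 4/5 -3/5 0 0; 0 0 1 0; 0 0 0 1]
T2·T1 = [9/5 12/5 0 0; 4/5 -3/5 0 0; 0 0 1/2 0; 0 0 0 1]
T3·…·T1 = [18/5 24/5 0 0; 12/5 -9/5 0 0; 0 0 3/4 0; 0 0 0 1]
T4·…·T1 = [18/5 24/5 0 0; -144/65 108/65 -15/52 0; 12/13 -9/13 -9/13 0; 0 0 0 1]
T5·…·T1 = [18/5 24/5 0 0; -144/65 108/65 -15/52 0; -12/13 9/13 9/13 0; 0 0 0 1]
T6·…·T1 = [18/5 24/5 0 0; -144/65 108/65 -15/52 0; -528/65 -579/65 9/13 0; 0 0 0 1]
det M = 27/2; M⁻¹ = [-41/390 -16/65 -4/39 0; 56/195 12/65 1/13 0; 32/13 -20/39 16/13 0; 0 0 0 1]
M⁻¹ · (-6, 93/13, 237/13)ᵀ = (-3, 1, 4)ᵀ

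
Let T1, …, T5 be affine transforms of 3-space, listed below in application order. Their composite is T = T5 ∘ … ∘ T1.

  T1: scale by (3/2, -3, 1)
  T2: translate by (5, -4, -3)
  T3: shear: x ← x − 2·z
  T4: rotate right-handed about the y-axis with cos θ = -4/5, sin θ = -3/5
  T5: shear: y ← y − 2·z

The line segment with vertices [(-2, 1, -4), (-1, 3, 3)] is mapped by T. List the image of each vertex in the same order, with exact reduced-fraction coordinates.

image vertices: (-43/5, -187/5, 76/5), (-14/5, -86/5, 21/10)

T1 scale by (3/2, -3, 1): (-2, 1, -4) → (-3, -3, -4); (-1, 3, 3) → (-3/2, -9, 3)
T2 translate by (5, -4, -3): (-3, -3, -4) → (2, -7, -7); (-3/2, -9, 3) → (7/2, -13, 0)
T3 shear: x ← x − 2·z: (2, -7, -7) → (16, -7, -7); (7/2, -13, 0) → (7/2, -13, 0)
T4 rotate right-handed about the y-axis with cos θ = -4/5, sin θ = -3/5: (16, -7, -7) → (-43/5, -7, 76/5); (7/2, -13, 0) → (-14/5, -13, 21/10)
T5 shear: y ← y − 2·z: (-43/5, -7, 76/5) → (-43/5, -187/5, 76/5); (-14/5, -13, 21/10) → (-14/5, -86/5, 21/10)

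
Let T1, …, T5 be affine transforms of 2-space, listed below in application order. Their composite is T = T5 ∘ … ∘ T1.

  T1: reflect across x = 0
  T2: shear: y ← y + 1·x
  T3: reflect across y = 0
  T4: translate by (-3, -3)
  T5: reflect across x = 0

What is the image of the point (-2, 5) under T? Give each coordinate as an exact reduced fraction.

T(p) = (1, -10)

T1 reflect across x = 0: (-2, 5) → (2, 5)
T2 shear: y ← y + 1·x: (2, 5) → (2, 7)
T3 reflect across y = 0: (2, 7) → (2, -7)
T4 translate by (-3, -3): (2, -7) → (-1, -10)
T5 reflect across x = 0: (-1, -10) → (1, -10)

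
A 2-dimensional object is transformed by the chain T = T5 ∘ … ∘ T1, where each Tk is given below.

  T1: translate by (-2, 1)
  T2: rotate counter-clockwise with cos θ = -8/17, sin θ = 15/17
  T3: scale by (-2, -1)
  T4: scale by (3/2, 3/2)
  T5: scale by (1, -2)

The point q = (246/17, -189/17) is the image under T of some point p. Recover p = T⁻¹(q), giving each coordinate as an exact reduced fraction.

T1 = [1 0 -2; 0 1 1; 0 0 1]
T2·T1 = [-8/17 -15/17 1/17; 15/17 -8/17 -38/17; 0 0 1]
T3·…·T1 = [16/17 30/17 -2/17; -15/17 8/17 38/17; 0 0 1]
T4·…·T1 = [24/17 45/17 -3/17; -45/34 12/17 57/17; 0 0 1]
T5·…·T1 = [24/17 45/17 -3/17; 45/17 -24/17 -114/17; 0 0 1]
det M = -9; M⁻¹ = [8/51 5/17 2; 5/17 -8/51 -1; 0 0 1]
M⁻¹ · (246/17, -189/17)ᵀ = (1, 5)ᵀ

p = (1, 5)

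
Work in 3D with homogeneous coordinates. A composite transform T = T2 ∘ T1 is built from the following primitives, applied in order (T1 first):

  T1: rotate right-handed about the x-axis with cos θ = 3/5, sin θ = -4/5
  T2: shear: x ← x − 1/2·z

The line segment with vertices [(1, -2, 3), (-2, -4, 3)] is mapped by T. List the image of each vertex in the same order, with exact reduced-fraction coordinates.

image vertices: (-7/10, 6/5, 17/5), (-9/2, 0, 5)

T1 rotate right-handed about the x-axis with cos θ = 3/5, sin θ = -4/5: (1, -2, 3) → (1, 6/5, 17/5); (-2, -4, 3) → (-2, 0, 5)
T2 shear: x ← x − 1/2·z: (1, 6/5, 17/5) → (-7/10, 6/5, 17/5); (-2, 0, 5) → (-9/2, 0, 5)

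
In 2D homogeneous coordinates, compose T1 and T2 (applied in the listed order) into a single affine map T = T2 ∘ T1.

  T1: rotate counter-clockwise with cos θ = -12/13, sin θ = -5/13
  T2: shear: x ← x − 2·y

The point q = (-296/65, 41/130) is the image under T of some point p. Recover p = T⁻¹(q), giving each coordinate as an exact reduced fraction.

T1 = [-12/13 5/13 0; -5/13 -12/13 0; 0 0 1]
T2·T1 = [-2/13 29/13 0; -5/13 -12/13 0; 0 0 1]
det M = 1; M⁻¹ = [-12/13 -29/13 0; 5/13 -2/13 0; 0 0 1]
M⁻¹ · (-296/65, 41/130)ᵀ = (7/2, -9/5)ᵀ

p = (7/2, -9/5)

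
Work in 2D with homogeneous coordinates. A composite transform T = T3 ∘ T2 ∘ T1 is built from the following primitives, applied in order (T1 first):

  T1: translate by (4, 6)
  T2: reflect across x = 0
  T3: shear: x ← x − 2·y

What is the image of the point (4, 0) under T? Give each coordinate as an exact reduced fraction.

T(p) = (-20, 6)

T1 translate by (4, 6): (4, 0) → (8, 6)
T2 reflect across x = 0: (8, 6) → (-8, 6)
T3 shear: x ← x − 2·y: (-8, 6) → (-20, 6)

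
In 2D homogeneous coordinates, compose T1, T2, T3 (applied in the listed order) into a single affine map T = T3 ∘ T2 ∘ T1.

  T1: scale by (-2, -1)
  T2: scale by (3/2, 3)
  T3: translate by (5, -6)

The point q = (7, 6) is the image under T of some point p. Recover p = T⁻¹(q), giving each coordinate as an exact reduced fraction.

p = (-2/3, -4)

T1 = [-2 0 0; 0 -1 0; 0 0 1]
T2·T1 = [-3 0 0; 0 -3 0; 0 0 1]
T3·…·T1 = [-3 0 5; 0 -3 -6; 0 0 1]
det M = 9; M⁻¹ = [-1/3 0 5/3; 0 -1/3 -2; 0 0 1]
M⁻¹ · (7, 6)ᵀ = (-2/3, -4)ᵀ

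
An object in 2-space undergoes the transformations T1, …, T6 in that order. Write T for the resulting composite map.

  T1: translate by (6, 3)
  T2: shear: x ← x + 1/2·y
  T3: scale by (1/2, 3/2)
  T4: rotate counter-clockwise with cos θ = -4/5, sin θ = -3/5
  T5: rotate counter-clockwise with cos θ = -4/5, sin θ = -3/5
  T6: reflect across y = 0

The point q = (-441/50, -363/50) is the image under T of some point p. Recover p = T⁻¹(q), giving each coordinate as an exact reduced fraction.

T1 = [1 0 6; 0 1 3; 0 0 1]
T2·T1 = [1 1/2 15/2; 0 1 3; 0 0 1]
T3·…·T1 = [1/2 1/4 15/4; 0 3/2 9/2; 0 0 1]
T4·…·T1 = [-2/5 7/10 -3/10; -3/10 -27/20 -117/20; 0 0 1]
T5·…·T1 = [7/50 -137/100 -327/100; 12/25 33/50 243/50; 0 0 1]
T6·…·T1 = [7/50 -137/100 -327/100; -12/25 -33/50 -243/50; 0 0 1]
det M = -3/4; M⁻¹ = [22/25 -137/75 -6; -16/25 -14/75 -3; 0 0 1]
M⁻¹ · (-441/50, -363/50)ᵀ = (-1/2, 4)ᵀ

p = (-1/2, 4)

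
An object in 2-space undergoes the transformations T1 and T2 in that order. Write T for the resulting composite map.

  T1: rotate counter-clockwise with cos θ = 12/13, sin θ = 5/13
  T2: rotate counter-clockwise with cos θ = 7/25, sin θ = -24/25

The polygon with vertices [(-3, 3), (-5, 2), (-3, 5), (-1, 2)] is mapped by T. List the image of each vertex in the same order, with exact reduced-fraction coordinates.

T1 rotate counter-clockwise with cos θ = 12/13, sin θ = 5/13: (-3, 3) → (-51/13, 21/13); (-5, 2) → (-70/13, -1/13); (-3, 5) → (-61/13, 45/13); (-1, 2) → (-22/13, 19/13)
T2 rotate counter-clockwise with cos θ = 7/25, sin θ = -24/25: (-51/13, 21/13) → (147/325, 1371/325); (-70/13, -1/13) → (-514/325, 1673/325); (-61/13, 45/13) → (653/325, 1779/325); (-22/13, 19/13) → (302/325, 661/325)

image vertices: (147/325, 1371/325), (-514/325, 1673/325), (653/325, 1779/325), (302/325, 661/325)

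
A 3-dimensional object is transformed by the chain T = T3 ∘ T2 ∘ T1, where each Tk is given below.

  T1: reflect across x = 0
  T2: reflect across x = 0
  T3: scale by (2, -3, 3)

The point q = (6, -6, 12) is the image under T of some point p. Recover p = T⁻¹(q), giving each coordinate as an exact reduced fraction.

T1 = [-1 0 0 0; 0 1 0 0; 0 0 1 0; 0 0 0 1]
T2·T1 = [1 0 0 0; 0 1 0 0; 0 0 1 0; 0 0 0 1]
T3·…·T1 = [2 0 0 0; 0 -3 0 0; 0 0 3 0; 0 0 0 1]
det M = -18; M⁻¹ = [1/2 0 0 0; 0 -1/3 0 0; 0 0 1/3 0; 0 0 0 1]
M⁻¹ · (6, -6, 12)ᵀ = (3, 2, 4)ᵀ

p = (3, 2, 4)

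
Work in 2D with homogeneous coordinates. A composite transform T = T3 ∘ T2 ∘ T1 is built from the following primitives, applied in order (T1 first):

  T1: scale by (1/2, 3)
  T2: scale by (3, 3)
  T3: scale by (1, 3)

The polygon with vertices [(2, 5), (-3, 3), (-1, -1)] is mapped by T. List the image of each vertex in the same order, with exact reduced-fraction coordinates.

T1 scale by (1/2, 3): (2, 5) → (1, 15); (-3, 3) → (-3/2, 9); (-1, -1) → (-1/2, -3)
T2 scale by (3, 3): (1, 15) → (3, 45); (-3/2, 9) → (-9/2, 27); (-1/2, -3) → (-3/2, -9)
T3 scale by (1, 3): (3, 45) → (3, 135); (-9/2, 27) → (-9/2, 81); (-3/2, -9) → (-3/2, -27)

image vertices: (3, 135), (-9/2, 81), (-3/2, -27)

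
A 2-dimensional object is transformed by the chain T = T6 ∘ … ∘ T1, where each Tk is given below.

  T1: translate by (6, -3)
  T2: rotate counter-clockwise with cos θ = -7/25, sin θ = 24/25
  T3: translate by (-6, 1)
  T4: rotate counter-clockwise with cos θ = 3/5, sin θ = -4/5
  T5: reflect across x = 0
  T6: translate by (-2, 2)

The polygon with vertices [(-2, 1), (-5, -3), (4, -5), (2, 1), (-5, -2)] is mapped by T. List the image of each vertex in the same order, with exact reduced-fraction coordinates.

image vertices: (-16/5, 47/5), (-23/5, 23/5), (-58/5, 53/5), (-28/5, 63/5), (-19/5, 26/5)

T1 translate by (6, -3): (-2, 1) → (4, -2); (-5, -3) → (1, -6); (4, -5) → (10, -8); (2, 1) → (8, -2); (-5, -2) → (1, -5)
T2 rotate counter-clockwise with cos θ = -7/25, sin θ = 24/25: (4, -2) → (4/5, 22/5); (1, -6) → (137/25, 66/25); (10, -8) → (122/25, 296/25); (8, -2) → (-8/25, 206/25); (1, -5) → (113/25, 59/25)
T3 translate by (-6, 1): (4/5, 22/5) → (-26/5, 27/5); (137/25, 66/25) → (-13/25, 91/25); (122/25, 296/25) → (-28/25, 321/25); (-8/25, 206/25) → (-158/25, 231/25); (113/25, 59/25) → (-37/25, 84/25)
T4 rotate counter-clockwise with cos θ = 3/5, sin θ = -4/5: (-26/5, 27/5) → (6/5, 37/5); (-13/25, 91/25) → (13/5, 13/5); (-28/25, 321/25) → (48/5, 43/5); (-158/25, 231/25) → (18/5, 53/5); (-37/25, 84/25) → (9/5, 16/5)
T5 reflect across x = 0: (6/5, 37/5) → (-6/5, 37/5); (13/5, 13/5) → (-13/5, 13/5); (48/5, 43/5) → (-48/5, 43/5); (18/5, 53/5) → (-18/5, 53/5); (9/5, 16/5) → (-9/5, 16/5)
T6 translate by (-2, 2): (-6/5, 37/5) → (-16/5, 47/5); (-13/5, 13/5) → (-23/5, 23/5); (-48/5, 43/5) → (-58/5, 53/5); (-18/5, 53/5) → (-28/5, 63/5); (-9/5, 16/5) → (-19/5, 26/5)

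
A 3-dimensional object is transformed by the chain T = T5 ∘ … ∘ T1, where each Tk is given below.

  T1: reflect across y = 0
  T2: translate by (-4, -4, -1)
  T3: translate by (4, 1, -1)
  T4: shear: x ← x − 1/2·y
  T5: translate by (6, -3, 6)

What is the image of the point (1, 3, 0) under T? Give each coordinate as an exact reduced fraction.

T1 reflect across y = 0: (1, 3, 0) → (1, -3, 0)
T2 translate by (-4, -4, -1): (1, -3, 0) → (-3, -7, -1)
T3 translate by (4, 1, -1): (-3, -7, -1) → (1, -6, -2)
T4 shear: x ← x − 1/2·y: (1, -6, -2) → (4, -6, -2)
T5 translate by (6, -3, 6): (4, -6, -2) → (10, -9, 4)

T(p) = (10, -9, 4)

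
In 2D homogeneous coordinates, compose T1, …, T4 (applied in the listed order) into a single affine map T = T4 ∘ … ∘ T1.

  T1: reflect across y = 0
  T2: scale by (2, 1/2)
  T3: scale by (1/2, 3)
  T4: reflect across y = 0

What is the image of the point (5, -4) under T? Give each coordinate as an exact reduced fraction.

T1 reflect across y = 0: (5, -4) → (5, 4)
T2 scale by (2, 1/2): (5, 4) → (10, 2)
T3 scale by (1/2, 3): (10, 2) → (5, 6)
T4 reflect across y = 0: (5, 6) → (5, -6)

T(p) = (5, -6)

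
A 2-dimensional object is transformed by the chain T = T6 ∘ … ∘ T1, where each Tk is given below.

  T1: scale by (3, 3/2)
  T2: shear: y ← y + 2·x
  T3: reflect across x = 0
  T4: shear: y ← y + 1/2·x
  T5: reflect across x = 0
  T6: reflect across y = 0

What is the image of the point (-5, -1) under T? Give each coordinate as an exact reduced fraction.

T(p) = (-15, 24)

T1 scale by (3, 3/2): (-5, -1) → (-15, -3/2)
T2 shear: y ← y + 2·x: (-15, -3/2) → (-15, -63/2)
T3 reflect across x = 0: (-15, -63/2) → (15, -63/2)
T4 shear: y ← y + 1/2·x: (15, -63/2) → (15, -24)
T5 reflect across x = 0: (15, -24) → (-15, -24)
T6 reflect across y = 0: (-15, -24) → (-15, 24)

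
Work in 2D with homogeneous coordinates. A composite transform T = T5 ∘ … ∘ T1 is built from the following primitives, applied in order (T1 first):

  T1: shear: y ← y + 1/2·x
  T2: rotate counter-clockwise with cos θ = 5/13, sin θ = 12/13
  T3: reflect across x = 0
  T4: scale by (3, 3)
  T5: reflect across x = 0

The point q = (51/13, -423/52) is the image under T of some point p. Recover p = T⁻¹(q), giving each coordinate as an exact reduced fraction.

p = (-2, -5/4)

T1 = [1 0 0; 1/2 1 0; 0 0 1]
T2·T1 = [-1/13 -12/13 0; 29/26 5/13 0; 0 0 1]
T3·…·T1 = [1/13 12/13 0; 29/26 5/13 0; 0 0 1]
T4·…·T1 = [3/13 36/13 0; 87/26 15/13 0; 0 0 1]
T5·…·T1 = [-3/13 -36/13 0; 87/26 15/13 0; 0 0 1]
det M = 9; M⁻¹ = [5/39 4/13 0; -29/78 -1/39 0; 0 0 1]
M⁻¹ · (51/13, -423/52)ᵀ = (-2, -5/4)ᵀ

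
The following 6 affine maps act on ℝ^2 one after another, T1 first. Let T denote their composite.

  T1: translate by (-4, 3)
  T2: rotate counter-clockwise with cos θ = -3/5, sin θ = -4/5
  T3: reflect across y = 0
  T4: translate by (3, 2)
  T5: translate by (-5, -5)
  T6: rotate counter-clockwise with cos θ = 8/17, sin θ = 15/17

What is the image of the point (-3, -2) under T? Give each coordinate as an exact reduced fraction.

T1 translate by (-4, 3): (-3, -2) → (-7, 1)
T2 rotate counter-clockwise with cos θ = -3/5, sin θ = -4/5: (-7, 1) → (5, 5)
T3 reflect across y = 0: (5, 5) → (5, -5)
T4 translate by (3, 2): (5, -5) → (8, -3)
T5 translate by (-5, -5): (8, -3) → (3, -8)
T6 rotate counter-clockwise with cos θ = 8/17, sin θ = 15/17: (3, -8) → (144/17, -19/17)

T(p) = (144/17, -19/17)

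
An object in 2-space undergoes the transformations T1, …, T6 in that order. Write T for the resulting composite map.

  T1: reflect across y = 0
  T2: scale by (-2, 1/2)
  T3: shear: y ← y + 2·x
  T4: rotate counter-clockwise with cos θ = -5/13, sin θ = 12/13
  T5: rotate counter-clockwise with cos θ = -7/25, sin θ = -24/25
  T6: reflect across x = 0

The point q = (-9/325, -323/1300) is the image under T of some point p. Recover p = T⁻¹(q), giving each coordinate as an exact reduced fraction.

T1 = [1 0 0; 0 -1 0; 0 0 1]
T2·T1 = [-2 0 0; 0 -1/2 0; 0 0 1]
T3·…·T1 = [-2 0 0; -4 -1/2 0; 0 0 1]
T4·…·T1 = [58/13 6/13 0; -4/13 5/26 0; 0 0 1]
T5·…·T1 = [-502/325 18/325 0; -1364/325 -323/650 0; 0 0 1]
T6·…·T1 = [502/325 -18/325 0; -1364/325 -323/650 0; 0 0 1]
det M = -1; M⁻¹ = [323/650 -18/325 0; -1364/325 -502/325 0; 0 0 1]
M⁻¹ · (-9/325, -323/1300)ᵀ = (0, 1/2)ᵀ

p = (0, 1/2)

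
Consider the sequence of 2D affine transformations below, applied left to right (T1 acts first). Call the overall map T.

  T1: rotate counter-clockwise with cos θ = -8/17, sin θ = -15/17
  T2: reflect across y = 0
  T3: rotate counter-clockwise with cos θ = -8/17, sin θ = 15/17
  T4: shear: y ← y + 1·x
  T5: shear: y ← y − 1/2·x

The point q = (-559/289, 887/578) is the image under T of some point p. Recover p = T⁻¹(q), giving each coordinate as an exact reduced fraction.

T1 = [-8/17 15/17 0; -15/17 -8/17 0; 0 0 1]
T2·T1 = [-8/17 15/17 0; 15/17 8/17 0; 0 0 1]
T3·…·T1 = [-161/289 -240/289 0; -240/289 161/289 0; 0 0 1]
T4·…·T1 = [-161/289 -240/289 0; -401/289 -79/289 0; 0 0 1]
T5·…·T1 = [-161/289 -240/289 0; -641/578 41/289 0; 0 0 1]
det M = -1; M⁻¹ = [-41/289 -240/289 0; -641/578 161/289 0; 0 0 1]
M⁻¹ · (-559/289, 887/578)ᵀ = (-1, 3)ᵀ

p = (-1, 3)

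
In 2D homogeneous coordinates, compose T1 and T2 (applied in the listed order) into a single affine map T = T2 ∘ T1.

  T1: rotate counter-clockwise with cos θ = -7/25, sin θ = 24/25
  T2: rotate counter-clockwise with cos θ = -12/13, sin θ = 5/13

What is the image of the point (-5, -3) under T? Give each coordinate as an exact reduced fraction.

T(p) = (-789/325, 1723/325)

T1 rotate counter-clockwise with cos θ = -7/25, sin θ = 24/25: (-5, -3) → (107/25, -99/25)
T2 rotate counter-clockwise with cos θ = -12/13, sin θ = 5/13: (107/25, -99/25) → (-789/325, 1723/325)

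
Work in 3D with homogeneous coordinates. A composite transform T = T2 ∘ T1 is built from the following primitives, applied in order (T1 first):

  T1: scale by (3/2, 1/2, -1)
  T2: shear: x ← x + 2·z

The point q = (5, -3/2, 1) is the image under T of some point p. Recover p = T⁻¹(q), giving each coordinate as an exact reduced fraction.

T1 = [3/2 0 0 0; 0 1/2 0 0; 0 0 -1 0; 0 0 0 1]
T2·T1 = [3/2 0 -2 0; 0 1/2 0 0; 0 0 -1 0; 0 0 0 1]
det M = -3/4; M⁻¹ = [2/3 0 -4/3 0; 0 2 0 0; 0 0 -1 0; 0 0 0 1]
M⁻¹ · (5, -3/2, 1)ᵀ = (2, -3, -1)ᵀ

p = (2, -3, -1)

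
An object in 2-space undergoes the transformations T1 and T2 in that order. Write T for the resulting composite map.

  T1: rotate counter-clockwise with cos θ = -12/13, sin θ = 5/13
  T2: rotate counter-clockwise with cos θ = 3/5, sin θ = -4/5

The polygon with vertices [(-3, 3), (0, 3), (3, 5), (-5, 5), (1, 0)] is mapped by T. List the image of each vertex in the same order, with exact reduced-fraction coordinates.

T1 rotate counter-clockwise with cos θ = -12/13, sin θ = 5/13: (-3, 3) → (21/13, -51/13); (0, 3) → (-15/13, -36/13); (3, 5) → (-61/13, -45/13); (-5, 5) → (35/13, -85/13); (1, 0) → (-12/13, 5/13)
T2 rotate counter-clockwise with cos θ = 3/5, sin θ = -4/5: (21/13, -51/13) → (-141/65, -237/65); (-15/13, -36/13) → (-189/65, -48/65); (-61/13, -45/13) → (-363/65, 109/65); (35/13, -85/13) → (-47/13, -79/13); (-12/13, 5/13) → (-16/65, 63/65)

image vertices: (-141/65, -237/65), (-189/65, -48/65), (-363/65, 109/65), (-47/13, -79/13), (-16/65, 63/65)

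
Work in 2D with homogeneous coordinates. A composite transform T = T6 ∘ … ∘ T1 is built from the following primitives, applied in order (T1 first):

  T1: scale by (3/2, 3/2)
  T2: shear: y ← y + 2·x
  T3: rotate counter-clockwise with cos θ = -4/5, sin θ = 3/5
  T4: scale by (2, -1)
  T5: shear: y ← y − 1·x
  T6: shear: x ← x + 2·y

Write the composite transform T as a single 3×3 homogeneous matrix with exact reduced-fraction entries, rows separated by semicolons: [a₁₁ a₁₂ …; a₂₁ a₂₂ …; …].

T = [9 21/5 0; 15/2 3 0; 0 0 1]

T1 = [3/2 0 0; 0 3/2 0; 0 0 1]
T2·T1 = [3/2 0 0; 3 3/2 0; 0 0 1]
T3·…·T1 = [-3 -9/10 0; -3/2 -6/5 0; 0 0 1]
T4·…·T1 = [-6 -9/5 0; 3/2 6/5 0; 0 0 1]
T5·…·T1 = [-6 -9/5 0; 15/2 3 0; 0 0 1]
T6·…·T1 = [9 21/5 0; 15/2 3 0; 0 0 1]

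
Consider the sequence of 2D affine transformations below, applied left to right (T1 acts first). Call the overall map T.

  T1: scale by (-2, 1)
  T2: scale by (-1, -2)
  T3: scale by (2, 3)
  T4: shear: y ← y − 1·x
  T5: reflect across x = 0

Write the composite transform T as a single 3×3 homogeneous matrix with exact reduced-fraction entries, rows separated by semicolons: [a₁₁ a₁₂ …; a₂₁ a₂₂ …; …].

T1 = [-2 0 0; 0 1 0; 0 0 1]
T2·T1 = [2 0 0; 0 -2 0; 0 0 1]
T3·…·T1 = [4 0 0; 0 -6 0; 0 0 1]
T4·…·T1 = [4 0 0; -4 -6 0; 0 0 1]
T5·…·T1 = [-4 0 0; -4 -6 0; 0 0 1]

T = [-4 0 0; -4 -6 0; 0 0 1]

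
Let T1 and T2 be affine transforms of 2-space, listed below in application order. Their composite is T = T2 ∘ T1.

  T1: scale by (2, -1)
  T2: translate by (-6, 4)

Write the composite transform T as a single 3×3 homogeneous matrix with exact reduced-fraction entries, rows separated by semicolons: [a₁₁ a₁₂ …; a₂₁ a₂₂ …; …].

T1 = [2 0 0; 0 -1 0; 0 0 1]
T2·T1 = [2 0 -6; 0 -1 4; 0 0 1]

T = [2 0 -6; 0 -1 4; 0 0 1]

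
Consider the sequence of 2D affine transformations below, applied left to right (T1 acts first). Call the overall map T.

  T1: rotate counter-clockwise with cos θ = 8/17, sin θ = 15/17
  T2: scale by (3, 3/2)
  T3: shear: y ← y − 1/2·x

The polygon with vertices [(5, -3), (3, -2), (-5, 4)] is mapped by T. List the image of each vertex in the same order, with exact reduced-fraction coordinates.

image vertices: (15, -3), (162/17, -75/34), (-300/17, 171/34)

T1 rotate counter-clockwise with cos θ = 8/17, sin θ = 15/17: (5, -3) → (5, 3); (3, -2) → (54/17, 29/17); (-5, 4) → (-100/17, -43/17)
T2 scale by (3, 3/2): (5, 3) → (15, 9/2); (54/17, 29/17) → (162/17, 87/34); (-100/17, -43/17) → (-300/17, -129/34)
T3 shear: y ← y − 1/2·x: (15, 9/2) → (15, -3); (162/17, 87/34) → (162/17, -75/34); (-300/17, -129/34) → (-300/17, 171/34)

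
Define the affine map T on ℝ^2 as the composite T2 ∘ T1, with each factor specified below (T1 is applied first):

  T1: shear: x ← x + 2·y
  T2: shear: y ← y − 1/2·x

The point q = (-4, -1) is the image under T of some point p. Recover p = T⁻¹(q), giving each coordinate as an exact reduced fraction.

p = (2, -3)

T1 = [1 2 0; 0 1 0; 0 0 1]
T2·T1 = [1 2 0; -1/2 0 0; 0 0 1]
det M = 1; M⁻¹ = [0 -2 0; 1/2 1 0; 0 0 1]
M⁻¹ · (-4, -1)ᵀ = (2, -3)ᵀ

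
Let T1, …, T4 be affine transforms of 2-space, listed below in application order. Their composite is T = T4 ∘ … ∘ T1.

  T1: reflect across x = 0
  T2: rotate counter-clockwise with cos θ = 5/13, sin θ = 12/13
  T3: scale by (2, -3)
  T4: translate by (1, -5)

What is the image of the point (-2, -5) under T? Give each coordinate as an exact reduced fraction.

T1 reflect across x = 0: (-2, -5) → (2, -5)
T2 rotate counter-clockwise with cos θ = 5/13, sin θ = 12/13: (2, -5) → (70/13, -1/13)
T3 scale by (2, -3): (70/13, -1/13) → (140/13, 3/13)
T4 translate by (1, -5): (140/13, 3/13) → (153/13, -62/13)

T(p) = (153/13, -62/13)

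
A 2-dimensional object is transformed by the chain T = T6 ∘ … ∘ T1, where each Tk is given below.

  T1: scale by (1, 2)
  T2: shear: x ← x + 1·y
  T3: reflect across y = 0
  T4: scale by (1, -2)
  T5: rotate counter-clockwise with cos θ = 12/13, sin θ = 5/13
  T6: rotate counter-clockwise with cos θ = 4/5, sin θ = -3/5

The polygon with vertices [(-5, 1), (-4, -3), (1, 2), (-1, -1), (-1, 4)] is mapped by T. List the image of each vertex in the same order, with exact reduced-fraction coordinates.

image vertices: (-25/13, 60/13), (-822/65, -596/65), (443/65, 424/65), (-253/65, -204/65), (697/65, 896/65)

T1 scale by (1, 2): (-5, 1) → (-5, 2); (-4, -3) → (-4, -6); (1, 2) → (1, 4); (-1, -1) → (-1, -2); (-1, 4) → (-1, 8)
T2 shear: x ← x + 1·y: (-5, 2) → (-3, 2); (-4, -6) → (-10, -6); (1, 4) → (5, 4); (-1, -2) → (-3, -2); (-1, 8) → (7, 8)
T3 reflect across y = 0: (-3, 2) → (-3, -2); (-10, -6) → (-10, 6); (5, 4) → (5, -4); (-3, -2) → (-3, 2); (7, 8) → (7, -8)
T4 scale by (1, -2): (-3, -2) → (-3, 4); (-10, 6) → (-10, -12); (5, -4) → (5, 8); (-3, 2) → (-3, -4); (7, -8) → (7, 16)
T5 rotate counter-clockwise with cos θ = 12/13, sin θ = 5/13: (-3, 4) → (-56/13, 33/13); (-10, -12) → (-60/13, -194/13); (5, 8) → (20/13, 121/13); (-3, -4) → (-16/13, -63/13); (7, 16) → (4/13, 227/13)
T6 rotate counter-clockwise with cos θ = 4/5, sin θ = -3/5: (-56/13, 33/13) → (-25/13, 60/13); (-60/13, -194/13) → (-822/65, -596/65); (20/13, 121/13) → (443/65, 424/65); (-16/13, -63/13) → (-253/65, -204/65); (4/13, 227/13) → (697/65, 896/65)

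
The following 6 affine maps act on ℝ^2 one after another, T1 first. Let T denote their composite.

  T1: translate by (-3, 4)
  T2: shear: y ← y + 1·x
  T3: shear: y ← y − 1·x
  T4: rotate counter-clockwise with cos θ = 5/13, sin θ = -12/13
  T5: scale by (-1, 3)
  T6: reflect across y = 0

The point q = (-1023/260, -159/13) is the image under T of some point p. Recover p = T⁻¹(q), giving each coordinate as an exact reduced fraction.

p = (3/4, 6/5)

T1 = [1 0 -3; 0 1 4; 0 0 1]
T2·T1 = [1 0 -3; 1 1 1; 0 0 1]
T3·…·T1 = [1 0 -3; 0 1 4; 0 0 1]
T4·…·T1 = [5/13 12/13 33/13; -12/13 5/13 56/13; 0 0 1]
T5·…·T1 = [-5/13 -12/13 -33/13; -36/13 15/13 168/13; 0 0 1]
T6·…·T1 = [-5/13 -12/13 -33/13; 36/13 -15/13 -168/13; 0 0 1]
det M = 3; M⁻¹ = [-5/13 4/13 3; -12/13 -5/39 -4; 0 0 1]
M⁻¹ · (-1023/260, -159/13)ᵀ = (3/4, 6/5)ᵀ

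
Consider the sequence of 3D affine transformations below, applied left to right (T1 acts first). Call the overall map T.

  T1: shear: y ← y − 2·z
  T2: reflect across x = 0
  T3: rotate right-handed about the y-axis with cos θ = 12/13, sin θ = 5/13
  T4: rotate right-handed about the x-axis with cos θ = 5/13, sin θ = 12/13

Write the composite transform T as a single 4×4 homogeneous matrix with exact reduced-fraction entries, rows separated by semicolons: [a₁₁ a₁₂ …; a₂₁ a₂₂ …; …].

T = [-12/13 0 5/13 0; -60/169 5/13 -274/169 0; 25/169 12/13 -252/169 0; 0 0 0 1]

T1 = [1 0 0 0; 0 1 -2 0; 0 0 1 0; 0 0 0 1]
T2·T1 = [-1 0 0 0; 0 1 -2 0; 0 0 1 0; 0 0 0 1]
T3·…·T1 = [-12/13 0 5/13 0; 0 1 -2 0; 5/13 0 12/13 0; 0 0 0 1]
T4·…·T1 = [-12/13 0 5/13 0; -60/169 5/13 -274/169 0; 25/169 12/13 -252/169 0; 0 0 0 1]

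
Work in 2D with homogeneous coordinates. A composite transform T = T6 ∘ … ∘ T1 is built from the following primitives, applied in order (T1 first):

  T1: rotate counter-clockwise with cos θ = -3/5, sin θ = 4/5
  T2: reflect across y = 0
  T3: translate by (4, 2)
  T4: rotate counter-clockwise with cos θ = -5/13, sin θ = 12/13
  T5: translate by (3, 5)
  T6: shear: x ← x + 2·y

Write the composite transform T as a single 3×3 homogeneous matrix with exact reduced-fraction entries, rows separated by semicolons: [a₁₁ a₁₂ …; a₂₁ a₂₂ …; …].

T1 = [-3/5 -4/5 0; 4/5 -3/5 0; 0 0 1]
T2·T1 = [-3/5 -4/5 0; -4/5 3/5 0; 0 0 1]
T3·…·T1 = [-3/5 -4/5 4; -4/5 3/5 2; 0 0 1]
T4·…·T1 = [63/65 -16/65 -44/13; -16/65 -63/65 38/13; 0 0 1]
T5·…·T1 = [63/65 -16/65 -5/13; -16/65 -63/65 103/13; 0 0 1]
T6·…·T1 = [31/65 -142/65 201/13; -16/65 -63/65 103/13; 0 0 1]

T = [31/65 -142/65 201/13; -16/65 -63/65 103/13; 0 0 1]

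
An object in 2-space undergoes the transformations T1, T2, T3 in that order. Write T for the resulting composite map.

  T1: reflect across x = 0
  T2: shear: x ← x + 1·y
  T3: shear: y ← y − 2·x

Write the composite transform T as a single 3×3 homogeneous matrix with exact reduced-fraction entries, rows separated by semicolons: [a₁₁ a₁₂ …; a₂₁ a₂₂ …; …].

T = [-1 1 0; 2 -1 0; 0 0 1]

T1 = [-1 0 0; 0 1 0; 0 0 1]
T2·T1 = [-1 1 0; 0 1 0; 0 0 1]
T3·…·T1 = [-1 1 0; 2 -1 0; 0 0 1]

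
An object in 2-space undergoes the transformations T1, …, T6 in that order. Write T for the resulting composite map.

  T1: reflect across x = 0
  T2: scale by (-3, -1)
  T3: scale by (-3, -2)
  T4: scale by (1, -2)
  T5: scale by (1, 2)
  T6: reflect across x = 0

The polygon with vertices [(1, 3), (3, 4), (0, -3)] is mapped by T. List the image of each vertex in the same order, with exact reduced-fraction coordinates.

T1 reflect across x = 0: (1, 3) → (-1, 3); (3, 4) → (-3, 4); (0, -3) → (0, -3)
T2 scale by (-3, -1): (-1, 3) → (3, -3); (-3, 4) → (9, -4); (0, -3) → (0, 3)
T3 scale by (-3, -2): (3, -3) → (-9, 6); (9, -4) → (-27, 8); (0, 3) → (0, -6)
T4 scale by (1, -2): (-9, 6) → (-9, -12); (-27, 8) → (-27, -16); (0, -6) → (0, 12)
T5 scale by (1, 2): (-9, -12) → (-9, -24); (-27, -16) → (-27, -32); (0, 12) → (0, 24)
T6 reflect across x = 0: (-9, -24) → (9, -24); (-27, -32) → (27, -32); (0, 24) → (0, 24)

image vertices: (9, -24), (27, -32), (0, 24)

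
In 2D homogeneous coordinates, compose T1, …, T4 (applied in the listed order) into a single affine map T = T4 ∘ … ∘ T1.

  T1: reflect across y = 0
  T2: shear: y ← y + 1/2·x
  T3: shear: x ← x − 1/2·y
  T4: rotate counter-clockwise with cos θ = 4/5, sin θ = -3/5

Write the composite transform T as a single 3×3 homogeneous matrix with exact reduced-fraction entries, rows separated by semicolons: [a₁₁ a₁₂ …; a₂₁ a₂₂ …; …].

T = [9/10 -1/5 0; -1/20 -11/10 0; 0 0 1]

T1 = [1 0 0; 0 -1 0; 0 0 1]
T2·T1 = [1 0 0; 1/2 -1 0; 0 0 1]
T3·…·T1 = [3/4 1/2 0; 1/2 -1 0; 0 0 1]
T4·…·T1 = [9/10 -1/5 0; -1/20 -11/10 0; 0 0 1]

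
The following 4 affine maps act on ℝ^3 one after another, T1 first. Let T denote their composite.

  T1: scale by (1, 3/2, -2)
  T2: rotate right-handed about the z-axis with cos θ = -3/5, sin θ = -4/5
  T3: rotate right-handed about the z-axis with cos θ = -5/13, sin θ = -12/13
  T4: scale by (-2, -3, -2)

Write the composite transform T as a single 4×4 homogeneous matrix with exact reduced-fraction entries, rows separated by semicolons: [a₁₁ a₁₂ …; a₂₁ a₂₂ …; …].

T = [66/65 168/65 0 0; -168/65 297/130 0 0; 0 0 4 0; 0 0 0 1]

T1 = [1 0 0 0; 0 3/2 0 0; 0 0 -2 0; 0 0 0 1]
T2·T1 = [-3/5 6/5 0 0; -4/5 -9/10 0 0; 0 0 -2 0; 0 0 0 1]
T3·…·T1 = [-33/65 -84/65 0 0; 56/65 -99/130 0 0; 0 0 -2 0; 0 0 0 1]
T4·…·T1 = [66/65 168/65 0 0; -168/65 297/130 0 0; 0 0 4 0; 0 0 0 1]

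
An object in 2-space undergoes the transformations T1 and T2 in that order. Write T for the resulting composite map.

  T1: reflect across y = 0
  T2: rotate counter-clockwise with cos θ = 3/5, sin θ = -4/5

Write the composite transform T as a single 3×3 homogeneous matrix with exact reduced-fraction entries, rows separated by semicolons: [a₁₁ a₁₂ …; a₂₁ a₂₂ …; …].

T1 = [1 0 0; 0 -1 0; 0 0 1]
T2·T1 = [3/5 -4/5 0; -4/5 -3/5 0; 0 0 1]

T = [3/5 -4/5 0; -4/5 -3/5 0; 0 0 1]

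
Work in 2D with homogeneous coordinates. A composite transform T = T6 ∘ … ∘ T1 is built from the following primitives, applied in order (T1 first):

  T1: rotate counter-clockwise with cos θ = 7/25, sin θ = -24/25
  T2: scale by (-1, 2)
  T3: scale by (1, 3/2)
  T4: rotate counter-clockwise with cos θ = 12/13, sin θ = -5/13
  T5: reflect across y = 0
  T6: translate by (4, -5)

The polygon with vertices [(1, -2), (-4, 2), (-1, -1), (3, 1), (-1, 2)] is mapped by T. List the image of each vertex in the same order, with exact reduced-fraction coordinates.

image vertices: (94/25, -4/25), (542/65, -1137/65), (1927/325, -2082/325), (-43/65, 98/65), (106/25, -246/25)

T1 rotate counter-clockwise with cos θ = 7/25, sin θ = -24/25: (1, -2) → (-41/25, -38/25); (-4, 2) → (4/5, 22/5); (-1, -1) → (-31/25, 17/25); (3, 1) → (9/5, -13/5); (-1, 2) → (41/25, 38/25)
T2 scale by (-1, 2): (-41/25, -38/25) → (41/25, -76/25); (4/5, 22/5) → (-4/5, 44/5); (-31/25, 17/25) → (31/25, 34/25); (9/5, -13/5) → (-9/5, -26/5); (41/25, 38/25) → (-41/25, 76/25)
T3 scale by (1, 3/2): (41/25, -76/25) → (41/25, -114/25); (-4/5, 44/5) → (-4/5, 66/5); (31/25, 34/25) → (31/25, 51/25); (-9/5, -26/5) → (-9/5, -39/5); (-41/25, 76/25) → (-41/25, 114/25)
T4 rotate counter-clockwise with cos θ = 12/13, sin θ = -5/13: (41/25, -114/25) → (-6/25, -121/25); (-4/5, 66/5) → (282/65, 812/65); (31/25, 51/25) → (627/325, 457/325); (-9/5, -39/5) → (-303/65, -423/65); (-41/25, 114/25) → (6/25, 121/25)
T5 reflect across y = 0: (-6/25, -121/25) → (-6/25, 121/25); (282/65, 812/65) → (282/65, -812/65); (627/325, 457/325) → (627/325, -457/325); (-303/65, -423/65) → (-303/65, 423/65); (6/25, 121/25) → (6/25, -121/25)
T6 translate by (4, -5): (-6/25, 121/25) → (94/25, -4/25); (282/65, -812/65) → (542/65, -1137/65); (627/325, -457/325) → (1927/325, -2082/325); (-303/65, 423/65) → (-43/65, 98/65); (6/25, -121/25) → (106/25, -246/25)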